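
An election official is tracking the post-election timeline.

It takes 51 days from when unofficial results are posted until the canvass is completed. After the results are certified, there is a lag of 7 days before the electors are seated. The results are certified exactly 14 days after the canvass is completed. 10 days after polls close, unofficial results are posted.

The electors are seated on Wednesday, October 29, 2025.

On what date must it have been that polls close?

The electors are seated: Oct 29, 2025.
The results are certified: Oct 29, 2025 − 7 days = Oct 22, 2025.
The canvass is completed: Oct 22, 2025 − 14 days = Oct 8, 2025.
Unofficial results are posted: Oct 8, 2025 − 51 days = Aug 18, 2025.
Polls close: Aug 18, 2025 − 10 days = Aug 8, 2025.

Friday, August 8, 2025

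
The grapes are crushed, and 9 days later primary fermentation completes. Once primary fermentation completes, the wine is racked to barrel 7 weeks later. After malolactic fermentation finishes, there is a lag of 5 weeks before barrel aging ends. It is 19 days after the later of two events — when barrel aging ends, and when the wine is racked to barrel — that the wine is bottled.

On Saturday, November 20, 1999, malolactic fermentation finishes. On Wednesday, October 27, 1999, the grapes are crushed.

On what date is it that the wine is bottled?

Thursday, January 13, 2000

Malolactic fermentation finishes: Nov 20, 1999.
Barrel aging ends: Nov 20, 1999 + 5 weeks = Dec 25, 1999.
The grapes are crushed: Oct 27, 1999.
Primary fermentation completes: Oct 27, 1999 + 9 days = Nov 5, 1999.
The wine is racked to barrel: Nov 5, 1999 + 7 weeks = Dec 24, 1999.
Both prerequisites met — barrel aging ends (Dec 25, 1999), the wine is racked to barrel (Dec 24, 1999); the later is Dec 25, 1999.
The wine is bottled: Dec 25, 1999 + 19 days = Jan 13, 2000.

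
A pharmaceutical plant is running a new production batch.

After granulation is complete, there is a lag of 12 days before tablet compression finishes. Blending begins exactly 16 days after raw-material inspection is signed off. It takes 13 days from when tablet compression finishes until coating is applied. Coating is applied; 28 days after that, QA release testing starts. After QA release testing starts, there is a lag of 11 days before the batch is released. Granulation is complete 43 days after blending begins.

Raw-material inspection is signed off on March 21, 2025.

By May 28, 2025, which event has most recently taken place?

Granulation is complete

Raw-material inspection is signed off: Mar 21, 2025.
Blending begins: Mar 21, 2025 + 16 days = Apr 6, 2025.
Granulation is complete: Apr 6, 2025 + 43 days = May 19, 2025.
Tablet compression finishes: May 19, 2025 + 12 days = May 31, 2025.
Coating is applied: May 31, 2025 + 13 days = Jun 13, 2025.
QA release testing starts: Jun 13, 2025 + 28 days = Jul 11, 2025.
The batch is released: Jul 11, 2025 + 11 days = Jul 22, 2025.
May 28, 2025 falls between when granulation is complete (May 19, 2025) and when tablet compression finishes (May 31, 2025).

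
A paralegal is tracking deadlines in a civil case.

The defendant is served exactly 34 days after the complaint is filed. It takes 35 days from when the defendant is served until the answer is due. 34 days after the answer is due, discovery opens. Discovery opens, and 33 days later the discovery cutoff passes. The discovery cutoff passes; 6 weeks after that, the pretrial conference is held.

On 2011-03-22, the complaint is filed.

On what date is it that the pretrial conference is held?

The complaint is filed: Mar 22, 2011.
The defendant is served: Mar 22, 2011 + 34 days = Apr 25, 2011.
The answer is due: Apr 25, 2011 + 35 days = May 30, 2011.
Discovery opens: May 30, 2011 + 34 days = Jul 3, 2011.
The discovery cutoff passes: Jul 3, 2011 + 33 days = Aug 5, 2011.
The pretrial conference is held: Aug 5, 2011 + 6 weeks = Sep 16, 2011.

2011-09-16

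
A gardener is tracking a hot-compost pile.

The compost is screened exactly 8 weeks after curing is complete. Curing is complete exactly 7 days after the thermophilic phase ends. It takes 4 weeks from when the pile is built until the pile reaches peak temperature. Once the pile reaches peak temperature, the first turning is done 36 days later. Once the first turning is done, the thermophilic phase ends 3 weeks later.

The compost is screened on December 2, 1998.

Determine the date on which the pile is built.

July 7, 1998

The compost is screened: Dec 2, 1998.
Curing is complete: Dec 2, 1998 − 8 weeks = Oct 7, 1998.
The thermophilic phase ends: Oct 7, 1998 − 7 days = Sep 30, 1998.
The first turning is done: Sep 30, 1998 − 3 weeks = Sep 9, 1998.
The pile reaches peak temperature: Sep 9, 1998 − 36 days = Aug 4, 1998.
The pile is built: Aug 4, 1998 − 4 weeks = Jul 7, 1998.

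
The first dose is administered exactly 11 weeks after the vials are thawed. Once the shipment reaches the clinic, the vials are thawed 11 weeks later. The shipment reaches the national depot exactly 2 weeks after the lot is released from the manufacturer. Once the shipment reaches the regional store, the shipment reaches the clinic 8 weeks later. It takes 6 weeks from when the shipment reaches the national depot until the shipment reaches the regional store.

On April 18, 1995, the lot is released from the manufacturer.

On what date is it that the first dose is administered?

January 9, 1996

The lot is released from the manufacturer: Apr 18, 1995.
The shipment reaches the national depot: Apr 18, 1995 + 2 weeks = May 2, 1995.
The shipment reaches the regional store: May 2, 1995 + 6 weeks = Jun 13, 1995.
The shipment reaches the clinic: Jun 13, 1995 + 8 weeks = Aug 8, 1995.
The vials are thawed: Aug 8, 1995 + 11 weeks = Oct 24, 1995.
The first dose is administered: Oct 24, 1995 + 11 weeks = Jan 9, 1996.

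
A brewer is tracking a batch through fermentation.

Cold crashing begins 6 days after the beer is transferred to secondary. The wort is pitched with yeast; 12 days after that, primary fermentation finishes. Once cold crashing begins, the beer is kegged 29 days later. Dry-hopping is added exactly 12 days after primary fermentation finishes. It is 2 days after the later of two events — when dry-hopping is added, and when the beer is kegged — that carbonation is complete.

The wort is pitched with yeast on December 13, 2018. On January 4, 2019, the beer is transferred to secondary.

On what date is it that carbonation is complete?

The wort is pitched with yeast: Dec 13, 2018.
Primary fermentation finishes: Dec 13, 2018 + 12 days = Dec 25, 2018.
Dry-hopping is added: Dec 25, 2018 + 12 days = Jan 6, 2019.
The beer is transferred to secondary: Jan 4, 2019.
Cold crashing begins: Jan 4, 2019 + 6 days = Jan 10, 2019.
The beer is kegged: Jan 10, 2019 + 29 days = Feb 8, 2019.
Both prerequisites met — dry-hopping is added (Jan 6, 2019), the beer is kegged (Feb 8, 2019); the later is Feb 8, 2019.
Carbonation is complete: Feb 8, 2019 + 2 days = Feb 10, 2019.

February 10, 2019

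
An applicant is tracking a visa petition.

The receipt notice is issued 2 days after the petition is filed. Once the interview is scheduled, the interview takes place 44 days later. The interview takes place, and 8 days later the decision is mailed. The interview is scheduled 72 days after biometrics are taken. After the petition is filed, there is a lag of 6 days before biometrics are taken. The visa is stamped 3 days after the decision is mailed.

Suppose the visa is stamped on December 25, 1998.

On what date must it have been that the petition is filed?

August 14, 1998

The visa is stamped: Dec 25, 1998.
The decision is mailed: Dec 25, 1998 − 3 days = Dec 22, 1998.
The interview takes place: Dec 22, 1998 − 8 days = Dec 14, 1998.
The interview is scheduled: Dec 14, 1998 − 44 days = Oct 31, 1998.
Biometrics are taken: Oct 31, 1998 − 72 days = Aug 20, 1998.
The petition is filed: Aug 20, 1998 − 6 days = Aug 14, 1998.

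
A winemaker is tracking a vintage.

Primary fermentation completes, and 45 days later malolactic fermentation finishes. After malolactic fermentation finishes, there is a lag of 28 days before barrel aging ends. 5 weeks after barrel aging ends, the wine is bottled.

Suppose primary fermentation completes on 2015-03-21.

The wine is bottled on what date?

2015-07-07

Primary fermentation completes: Mar 21, 2015.
Malolactic fermentation finishes: Mar 21, 2015 + 45 days = May 5, 2015.
Barrel aging ends: May 5, 2015 + 28 days = Jun 2, 2015.
The wine is bottled: Jun 2, 2015 + 5 weeks = Jul 7, 2015.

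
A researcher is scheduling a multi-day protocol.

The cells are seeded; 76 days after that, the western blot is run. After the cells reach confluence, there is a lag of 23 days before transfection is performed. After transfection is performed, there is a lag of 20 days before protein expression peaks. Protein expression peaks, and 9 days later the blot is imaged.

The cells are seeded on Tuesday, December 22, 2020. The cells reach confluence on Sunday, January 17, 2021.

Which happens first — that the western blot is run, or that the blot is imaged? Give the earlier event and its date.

The cells are seeded: Dec 22, 2020.
The western blot is run: Dec 22, 2020 + 76 days = Mar 8, 2021.
The cells reach confluence: Jan 17, 2021.
Transfection is performed: Jan 17, 2021 + 23 days = Feb 9, 2021.
Protein expression peaks: Feb 9, 2021 + 20 days = Mar 1, 2021.
The blot is imaged: Mar 1, 2021 + 9 days = Mar 10, 2021.
Comparing: the western blot is run on Mar 8, 2021 vs the blot is imaged on Mar 10, 2021. Earlier: the western blot is run.

The western blot is run — Monday, March 8, 2021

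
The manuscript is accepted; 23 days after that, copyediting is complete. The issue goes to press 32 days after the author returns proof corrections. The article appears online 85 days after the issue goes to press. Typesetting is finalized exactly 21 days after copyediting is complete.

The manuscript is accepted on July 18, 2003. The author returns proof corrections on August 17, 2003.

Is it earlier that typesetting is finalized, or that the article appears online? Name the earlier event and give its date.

Typesetting is finalized — August 31, 2003

The manuscript is accepted: Jul 18, 2003.
Copyediting is complete: Jul 18, 2003 + 23 days = Aug 10, 2003.
Typesetting is finalized: Aug 10, 2003 + 21 days = Aug 31, 2003.
The author returns proof corrections: Aug 17, 2003.
The issue goes to press: Aug 17, 2003 + 32 days = Sep 18, 2003.
The article appears online: Sep 18, 2003 + 85 days = Dec 12, 2003.
Comparing: typesetting is finalized on Aug 31, 2003 vs the article appears online on Dec 12, 2003. Earlier: typesetting is finalized.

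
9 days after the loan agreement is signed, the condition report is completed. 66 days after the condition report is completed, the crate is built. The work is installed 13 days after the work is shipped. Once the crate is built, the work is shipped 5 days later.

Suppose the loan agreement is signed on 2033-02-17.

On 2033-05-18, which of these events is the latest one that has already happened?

The work is shipped

The loan agreement is signed: Feb 17, 2033.
The condition report is completed: Feb 17, 2033 + 9 days = Feb 26, 2033.
The crate is built: Feb 26, 2033 + 66 days = May 3, 2033.
The work is shipped: May 3, 2033 + 5 days = May 8, 2033.
The work is installed: May 8, 2033 + 13 days = May 21, 2033.
May 18, 2033 falls between when the work is shipped (May 8, 2033) and when the work is installed (May 21, 2033).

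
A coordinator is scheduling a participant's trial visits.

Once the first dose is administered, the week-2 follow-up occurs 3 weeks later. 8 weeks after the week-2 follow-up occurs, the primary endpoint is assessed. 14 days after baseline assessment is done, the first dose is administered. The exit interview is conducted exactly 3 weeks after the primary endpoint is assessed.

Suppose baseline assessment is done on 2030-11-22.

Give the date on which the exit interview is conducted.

Baseline assessment is done: Nov 22, 2030.
The first dose is administered: Nov 22, 2030 + 14 days = Dec 6, 2030.
The week-2 follow-up occurs: Dec 6, 2030 + 3 weeks = Dec 27, 2030.
The primary endpoint is assessed: Dec 27, 2030 + 8 weeks = Feb 21, 2031.
The exit interview is conducted: Feb 21, 2031 + 3 weeks = Mar 14, 2031.

2031-03-14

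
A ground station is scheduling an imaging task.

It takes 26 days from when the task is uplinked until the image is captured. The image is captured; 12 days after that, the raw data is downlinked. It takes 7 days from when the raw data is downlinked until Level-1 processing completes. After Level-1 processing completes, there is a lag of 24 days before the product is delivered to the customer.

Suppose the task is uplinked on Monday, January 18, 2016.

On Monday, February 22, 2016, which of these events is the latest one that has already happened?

The image is captured

The task is uplinked: Jan 18, 2016.
The image is captured: Jan 18, 2016 + 26 days = Feb 13, 2016.
The raw data is downlinked: Feb 13, 2016 + 12 days = Feb 25, 2016.
Level-1 processing completes: Feb 25, 2016 + 7 days = Mar 3, 2016.
The product is delivered to the customer: Mar 3, 2016 + 24 days = Mar 27, 2016.
Feb 22, 2016 falls between when the image is captured (Feb 13, 2016) and when the raw data is downlinked (Feb 25, 2016).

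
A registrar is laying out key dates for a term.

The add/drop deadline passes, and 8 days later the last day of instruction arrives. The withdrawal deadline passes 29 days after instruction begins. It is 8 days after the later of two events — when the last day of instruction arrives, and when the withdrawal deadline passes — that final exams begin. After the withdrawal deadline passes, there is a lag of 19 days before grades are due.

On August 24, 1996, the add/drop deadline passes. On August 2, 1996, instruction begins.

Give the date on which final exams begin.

The add/drop deadline passes: Aug 24, 1996.
The last day of instruction arrives: Aug 24, 1996 + 8 days = Sep 1, 1996.
Instruction begins: Aug 2, 1996.
The withdrawal deadline passes: Aug 2, 1996 + 29 days = Aug 31, 1996.
Both prerequisites met — the last day of instruction arrives (Sep 1, 1996), the withdrawal deadline passes (Aug 31, 1996); the later is Sep 1, 1996.
Final exams begin: Sep 1, 1996 + 8 days = Sep 9, 1996.

September 9, 1996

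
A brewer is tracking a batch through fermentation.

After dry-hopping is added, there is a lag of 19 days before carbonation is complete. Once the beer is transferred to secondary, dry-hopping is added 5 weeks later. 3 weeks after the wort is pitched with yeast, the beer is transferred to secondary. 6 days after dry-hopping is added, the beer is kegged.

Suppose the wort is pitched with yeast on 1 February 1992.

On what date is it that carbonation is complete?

The wort is pitched with yeast: Feb 1, 1992.
The beer is transferred to secondary: Feb 1, 1992 + 3 weeks = Feb 22, 1992.
Dry-hopping is added: Feb 22, 1992 + 5 weeks = Mar 28, 1992.
Carbonation is complete: Mar 28, 1992 + 19 days = Apr 16, 1992.

16 April 1992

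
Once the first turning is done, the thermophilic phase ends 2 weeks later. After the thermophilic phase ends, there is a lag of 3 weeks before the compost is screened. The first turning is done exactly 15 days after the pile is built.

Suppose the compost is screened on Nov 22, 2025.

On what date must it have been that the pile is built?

Oct 3, 2025

The compost is screened: Nov 22, 2025.
The thermophilic phase ends: Nov 22, 2025 − 3 weeks = Nov 1, 2025.
The first turning is done: Nov 1, 2025 − 2 weeks = Oct 18, 2025.
The pile is built: Oct 18, 2025 − 15 days = Oct 3, 2025.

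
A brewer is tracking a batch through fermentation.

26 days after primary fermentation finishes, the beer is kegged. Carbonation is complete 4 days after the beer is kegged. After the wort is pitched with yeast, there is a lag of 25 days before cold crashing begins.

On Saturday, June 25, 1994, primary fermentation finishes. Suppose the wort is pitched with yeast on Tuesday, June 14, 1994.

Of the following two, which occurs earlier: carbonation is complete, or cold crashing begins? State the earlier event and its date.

Cold crashing begins — Saturday, July 9, 1994

Primary fermentation finishes: Jun 25, 1994.
The beer is kegged: Jun 25, 1994 + 26 days = Jul 21, 1994.
Carbonation is complete: Jul 21, 1994 + 4 days = Jul 25, 1994.
The wort is pitched with yeast: Jun 14, 1994.
Cold crashing begins: Jun 14, 1994 + 25 days = Jul 9, 1994.
Comparing: carbonation is complete on Jul 25, 1994 vs cold crashing begins on Jul 9, 1994. Earlier: cold crashing begins.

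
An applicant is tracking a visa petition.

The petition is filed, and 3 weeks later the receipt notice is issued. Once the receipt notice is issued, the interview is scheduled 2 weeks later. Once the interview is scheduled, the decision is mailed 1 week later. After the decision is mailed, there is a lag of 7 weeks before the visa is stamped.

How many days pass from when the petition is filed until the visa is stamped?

Causal path: the petition is filed → the receipt notice is issued → the interview is scheduled → the decision is mailed → the visa is stamped.
Total delay along the path: 3 + 2 + 1 + 7 weeks = 13 weeks = 91 days.

91 days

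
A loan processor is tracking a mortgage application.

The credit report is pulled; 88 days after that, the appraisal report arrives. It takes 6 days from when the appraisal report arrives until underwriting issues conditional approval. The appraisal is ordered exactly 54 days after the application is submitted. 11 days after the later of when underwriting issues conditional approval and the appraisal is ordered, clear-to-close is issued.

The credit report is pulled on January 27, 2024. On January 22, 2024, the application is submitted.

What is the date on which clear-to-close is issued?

May 11, 2024

The credit report is pulled: Jan 27, 2024.
The appraisal report arrives: Jan 27, 2024 + 88 days = Apr 24, 2024.
Underwriting issues conditional approval: Apr 24, 2024 + 6 days = Apr 30, 2024.
The application is submitted: Jan 22, 2024.
The appraisal is ordered: Jan 22, 2024 + 54 days = Mar 16, 2024.
Both prerequisites met — underwriting issues conditional approval (Apr 30, 2024), the appraisal is ordered (Mar 16, 2024); the later is Apr 30, 2024.
Clear-to-close is issued: Apr 30, 2024 + 11 days = May 11, 2024.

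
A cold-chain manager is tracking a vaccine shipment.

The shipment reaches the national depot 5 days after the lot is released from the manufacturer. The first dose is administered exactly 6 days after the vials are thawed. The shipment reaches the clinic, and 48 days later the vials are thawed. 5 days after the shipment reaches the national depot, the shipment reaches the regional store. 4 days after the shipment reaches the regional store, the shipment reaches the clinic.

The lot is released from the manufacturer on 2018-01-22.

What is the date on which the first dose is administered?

2018-03-31

The lot is released from the manufacturer: Jan 22, 2018.
The shipment reaches the national depot: Jan 22, 2018 + 5 days = Jan 27, 2018.
The shipment reaches the regional store: Jan 27, 2018 + 5 days = Feb 1, 2018.
The shipment reaches the clinic: Feb 1, 2018 + 4 days = Feb 5, 2018.
The vials are thawed: Feb 5, 2018 + 48 days = Mar 25, 2018.
The first dose is administered: Mar 25, 2018 + 6 days = Mar 31, 2018.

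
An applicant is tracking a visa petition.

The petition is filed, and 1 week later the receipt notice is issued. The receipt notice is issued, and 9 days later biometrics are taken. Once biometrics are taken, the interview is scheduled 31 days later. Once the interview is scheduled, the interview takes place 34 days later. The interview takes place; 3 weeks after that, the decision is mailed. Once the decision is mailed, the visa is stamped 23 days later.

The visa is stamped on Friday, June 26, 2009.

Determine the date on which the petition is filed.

The visa is stamped: Jun 26, 2009.
The decision is mailed: Jun 26, 2009 − 23 days = Jun 3, 2009.
The interview takes place: Jun 3, 2009 − 3 weeks = May 13, 2009.
The interview is scheduled: May 13, 2009 − 34 days = Apr 9, 2009.
Biometrics are taken: Apr 9, 2009 − 31 days = Mar 9, 2009.
The receipt notice is issued: Mar 9, 2009 − 9 days = Feb 28, 2009.
The petition is filed: Feb 28, 2009 − 1 week = Feb 21, 2009.

Saturday, February 21, 2009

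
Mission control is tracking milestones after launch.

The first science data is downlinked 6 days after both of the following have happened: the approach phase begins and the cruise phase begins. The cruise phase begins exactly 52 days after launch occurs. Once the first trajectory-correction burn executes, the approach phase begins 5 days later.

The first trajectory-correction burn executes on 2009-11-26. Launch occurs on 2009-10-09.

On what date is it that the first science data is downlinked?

2009-12-07

The first trajectory-correction burn executes: Nov 26, 2009.
The approach phase begins: Nov 26, 2009 + 5 days = Dec 1, 2009.
Launch occurs: Oct 9, 2009.
The cruise phase begins: Oct 9, 2009 + 52 days = Nov 30, 2009.
Both prerequisites met — the approach phase begins (Dec 1, 2009), the cruise phase begins (Nov 30, 2009); the later is Dec 1, 2009.
The first science data is downlinked: Dec 1, 2009 + 6 days = Dec 7, 2009.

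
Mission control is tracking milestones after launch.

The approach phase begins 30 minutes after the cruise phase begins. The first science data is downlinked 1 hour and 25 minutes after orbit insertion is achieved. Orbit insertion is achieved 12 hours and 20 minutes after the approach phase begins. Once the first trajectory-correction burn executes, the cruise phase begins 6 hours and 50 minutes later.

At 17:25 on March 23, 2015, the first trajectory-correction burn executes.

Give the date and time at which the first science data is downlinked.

14:30 on March 24, 2015

The first trajectory-correction burn executes: 17:25 Mar 23, 2015.
The cruise phase begins: 17:25 Mar 23, 2015 + 6h50m = 00:15 Mar 24, 2015.
The approach phase begins: 00:15 Mar 24, 2015 + 30m = 00:45 Mar 24, 2015.
Orbit insertion is achieved: 00:45 Mar 24, 2015 + 12h20m = 13:05 Mar 24, 2015.
The first science data is downlinked: 13:05 Mar 24, 2015 + 1h25m = 14:30 Mar 24, 2015.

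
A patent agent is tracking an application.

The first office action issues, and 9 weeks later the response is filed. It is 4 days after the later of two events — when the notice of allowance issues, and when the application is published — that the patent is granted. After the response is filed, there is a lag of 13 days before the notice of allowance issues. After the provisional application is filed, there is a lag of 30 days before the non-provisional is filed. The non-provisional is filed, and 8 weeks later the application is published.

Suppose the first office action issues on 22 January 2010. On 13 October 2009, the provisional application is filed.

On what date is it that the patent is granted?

The first office action issues: Jan 22, 2010.
The response is filed: Jan 22, 2010 + 9 weeks = Mar 26, 2010.
The notice of allowance issues: Mar 26, 2010 + 13 days = Apr 8, 2010.
The provisional application is filed: Oct 13, 2009.
The non-provisional is filed: Oct 13, 2009 + 30 days = Nov 12, 2009.
The application is published: Nov 12, 2009 + 8 weeks = Jan 7, 2010.
Both prerequisites met — the notice of allowance issues (Apr 8, 2010), the application is published (Jan 7, 2010); the later is Apr 8, 2010.
The patent is granted: Apr 8, 2010 + 4 days = Apr 12, 2010.

12 April 2010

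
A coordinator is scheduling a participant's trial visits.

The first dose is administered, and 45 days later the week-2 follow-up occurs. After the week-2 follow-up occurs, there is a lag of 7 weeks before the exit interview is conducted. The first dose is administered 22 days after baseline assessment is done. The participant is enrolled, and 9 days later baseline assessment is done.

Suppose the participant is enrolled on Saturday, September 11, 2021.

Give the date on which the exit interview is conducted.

The participant is enrolled: Sep 11, 2021.
Baseline assessment is done: Sep 11, 2021 + 9 days = Sep 20, 2021.
The first dose is administered: Sep 20, 2021 + 22 days = Oct 12, 2021.
The week-2 follow-up occurs: Oct 12, 2021 + 45 days = Nov 26, 2021.
The exit interview is conducted: Nov 26, 2021 + 7 weeks = Jan 14, 2022.

Friday, January 14, 2022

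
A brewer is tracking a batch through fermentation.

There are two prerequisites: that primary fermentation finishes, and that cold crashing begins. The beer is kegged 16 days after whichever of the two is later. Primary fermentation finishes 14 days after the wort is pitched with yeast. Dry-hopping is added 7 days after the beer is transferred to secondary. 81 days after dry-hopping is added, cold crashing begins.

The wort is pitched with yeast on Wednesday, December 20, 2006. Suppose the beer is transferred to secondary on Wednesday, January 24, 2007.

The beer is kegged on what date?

Tuesday, May 8, 2007

The wort is pitched with yeast: Dec 20, 2006.
Primary fermentation finishes: Dec 20, 2006 + 14 days = Jan 3, 2007.
The beer is transferred to secondary: Jan 24, 2007.
Dry-hopping is added: Jan 24, 2007 + 7 days = Jan 31, 2007.
Cold crashing begins: Jan 31, 2007 + 81 days = Apr 22, 2007.
Both prerequisites met — primary fermentation finishes (Jan 3, 2007), cold crashing begins (Apr 22, 2007); the later is Apr 22, 2007.
The beer is kegged: Apr 22, 2007 + 16 days = May 8, 2007.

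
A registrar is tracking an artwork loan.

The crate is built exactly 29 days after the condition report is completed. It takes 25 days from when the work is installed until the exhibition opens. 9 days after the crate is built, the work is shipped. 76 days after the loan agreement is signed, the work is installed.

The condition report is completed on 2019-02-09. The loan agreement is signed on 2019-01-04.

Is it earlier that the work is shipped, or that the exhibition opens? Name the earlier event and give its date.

The condition report is completed: Feb 9, 2019.
The crate is built: Feb 9, 2019 + 29 days = Mar 10, 2019.
The work is shipped: Mar 10, 2019 + 9 days = Mar 19, 2019.
The loan agreement is signed: Jan 4, 2019.
The work is installed: Jan 4, 2019 + 76 days = Mar 21, 2019.
The exhibition opens: Mar 21, 2019 + 25 days = Apr 15, 2019.
Comparing: the work is shipped on Mar 19, 2019 vs the exhibition opens on Apr 15, 2019. Earlier: the work is shipped.

The work is shipped — 2019-03-19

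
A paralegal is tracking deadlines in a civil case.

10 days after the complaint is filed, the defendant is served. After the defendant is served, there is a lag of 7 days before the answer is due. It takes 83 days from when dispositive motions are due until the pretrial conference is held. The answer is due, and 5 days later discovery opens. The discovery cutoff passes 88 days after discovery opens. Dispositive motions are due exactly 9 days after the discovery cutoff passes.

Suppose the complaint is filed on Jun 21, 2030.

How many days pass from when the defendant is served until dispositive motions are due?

Causal path: the defendant is served → the answer is due → discovery opens → the discovery cutoff passes → dispositive motions are due.
Total delay along the path: 7 + 5 + 88 + 9 = 109 days.

109 days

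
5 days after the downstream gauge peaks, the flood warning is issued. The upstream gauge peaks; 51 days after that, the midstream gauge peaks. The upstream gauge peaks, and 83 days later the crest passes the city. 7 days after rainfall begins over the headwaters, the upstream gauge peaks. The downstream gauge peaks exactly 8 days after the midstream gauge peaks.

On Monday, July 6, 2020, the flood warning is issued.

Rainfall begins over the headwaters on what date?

Sunday, April 26, 2020

The flood warning is issued: Jul 6, 2020.
The downstream gauge peaks: Jul 6, 2020 − 5 days = Jul 1, 2020.
The midstream gauge peaks: Jul 1, 2020 − 8 days = Jun 23, 2020.
The upstream gauge peaks: Jun 23, 2020 − 51 days = May 3, 2020.
Rainfall begins over the headwaters: May 3, 2020 − 7 days = Apr 26, 2020.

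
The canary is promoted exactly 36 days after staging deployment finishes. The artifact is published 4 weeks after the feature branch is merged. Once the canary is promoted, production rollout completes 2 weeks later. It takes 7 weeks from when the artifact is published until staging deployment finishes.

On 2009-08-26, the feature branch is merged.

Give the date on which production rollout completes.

2009-12-31

The feature branch is merged: Aug 26, 2009.
The artifact is published: Aug 26, 2009 + 4 weeks = Sep 23, 2009.
Staging deployment finishes: Sep 23, 2009 + 7 weeks = Nov 11, 2009.
The canary is promoted: Nov 11, 2009 + 36 days = Dec 17, 2009.
Production rollout completes: Dec 17, 2009 + 2 weeks = Dec 31, 2009.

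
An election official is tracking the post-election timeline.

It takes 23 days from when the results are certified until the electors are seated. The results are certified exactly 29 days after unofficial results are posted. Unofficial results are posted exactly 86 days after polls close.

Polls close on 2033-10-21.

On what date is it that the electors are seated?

2034-03-08

Polls close: Oct 21, 2033.
Unofficial results are posted: Oct 21, 2033 + 86 days = Jan 15, 2034.
The results are certified: Jan 15, 2034 + 29 days = Feb 13, 2034.
The electors are seated: Feb 13, 2034 + 23 days = Mar 8, 2034.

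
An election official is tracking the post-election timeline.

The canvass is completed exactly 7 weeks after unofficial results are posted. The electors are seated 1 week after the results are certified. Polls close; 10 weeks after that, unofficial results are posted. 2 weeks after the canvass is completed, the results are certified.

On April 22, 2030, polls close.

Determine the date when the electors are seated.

September 9, 2030

Polls close: Apr 22, 2030.
Unofficial results are posted: Apr 22, 2030 + 10 weeks = Jul 1, 2030.
The canvass is completed: Jul 1, 2030 + 7 weeks = Aug 19, 2030.
The results are certified: Aug 19, 2030 + 2 weeks = Sep 2, 2030.
The electors are seated: Sep 2, 2030 + 1 week = Sep 9, 2030.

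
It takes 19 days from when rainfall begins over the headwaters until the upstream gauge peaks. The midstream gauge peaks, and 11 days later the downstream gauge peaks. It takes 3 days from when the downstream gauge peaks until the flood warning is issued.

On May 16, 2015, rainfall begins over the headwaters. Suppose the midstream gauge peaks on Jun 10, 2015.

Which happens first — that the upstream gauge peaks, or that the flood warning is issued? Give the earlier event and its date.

Rainfall begins over the headwaters: May 16, 2015.
The upstream gauge peaks: May 16, 2015 + 19 days = Jun 4, 2015.
The midstream gauge peaks: Jun 10, 2015.
The downstream gauge peaks: Jun 10, 2015 + 11 days = Jun 21, 2015.
The flood warning is issued: Jun 21, 2015 + 3 days = Jun 24, 2015.
Comparing: the upstream gauge peaks on Jun 4, 2015 vs the flood warning is issued on Jun 24, 2015. Earlier: the upstream gauge peaks.

The upstream gauge peaks — Jun 4, 2015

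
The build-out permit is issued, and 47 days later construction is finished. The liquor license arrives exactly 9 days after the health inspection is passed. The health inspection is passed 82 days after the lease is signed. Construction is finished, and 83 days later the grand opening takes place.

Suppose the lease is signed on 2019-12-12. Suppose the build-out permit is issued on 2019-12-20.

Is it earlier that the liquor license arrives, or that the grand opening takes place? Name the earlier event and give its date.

The liquor license arrives — 2020-03-12

The lease is signed: Dec 12, 2019.
The health inspection is passed: Dec 12, 2019 + 82 days = Mar 3, 2020.
The liquor license arrives: Mar 3, 2020 + 9 days = Mar 12, 2020.
The build-out permit is issued: Dec 20, 2019.
Construction is finished: Dec 20, 2019 + 47 days = Feb 5, 2020.
The grand opening takes place: Feb 5, 2020 + 83 days = Apr 28, 2020.
Comparing: the liquor license arrives on Mar 12, 2020 vs the grand opening takes place on Apr 28, 2020. Earlier: the liquor license arrives.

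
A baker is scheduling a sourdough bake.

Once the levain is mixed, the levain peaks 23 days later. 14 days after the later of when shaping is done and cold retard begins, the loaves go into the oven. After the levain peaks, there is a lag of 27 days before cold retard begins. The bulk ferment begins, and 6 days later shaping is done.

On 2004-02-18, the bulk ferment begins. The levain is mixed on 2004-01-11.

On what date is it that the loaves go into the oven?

The bulk ferment begins: Feb 18, 2004.
Shaping is done: Feb 18, 2004 + 6 days = Feb 24, 2004.
The levain is mixed: Jan 11, 2004.
The levain peaks: Jan 11, 2004 + 23 days = Feb 3, 2004.
Cold retard begins: Feb 3, 2004 + 27 days = Mar 1, 2004.
Both prerequisites met — shaping is done (Feb 24, 2004), cold retard begins (Mar 1, 2004); the later is Mar 1, 2004.
The loaves go into the oven: Mar 1, 2004 + 14 days = Mar 15, 2004.

2004-03-15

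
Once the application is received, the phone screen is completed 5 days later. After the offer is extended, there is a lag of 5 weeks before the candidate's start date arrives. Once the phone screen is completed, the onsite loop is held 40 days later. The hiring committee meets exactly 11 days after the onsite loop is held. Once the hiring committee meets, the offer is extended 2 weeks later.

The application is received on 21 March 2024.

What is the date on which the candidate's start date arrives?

4 July 2024

The application is received: Mar 21, 2024.
The phone screen is completed: Mar 21, 2024 + 5 days = Mar 26, 2024.
The onsite loop is held: Mar 26, 2024 + 40 days = May 5, 2024.
The hiring committee meets: May 5, 2024 + 11 days = May 16, 2024.
The offer is extended: May 16, 2024 + 2 weeks = May 30, 2024.
The candidate's start date arrives: May 30, 2024 + 5 weeks = Jul 4, 2024.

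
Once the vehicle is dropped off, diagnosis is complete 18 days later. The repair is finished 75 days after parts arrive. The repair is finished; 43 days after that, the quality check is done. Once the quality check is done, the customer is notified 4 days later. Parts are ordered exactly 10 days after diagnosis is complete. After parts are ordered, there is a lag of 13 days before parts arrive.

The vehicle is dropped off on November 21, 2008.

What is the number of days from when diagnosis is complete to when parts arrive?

Causal path: diagnosis is complete → parts are ordered → parts arrive.
Total delay along the path: 10 + 13 = 23 days.

23 days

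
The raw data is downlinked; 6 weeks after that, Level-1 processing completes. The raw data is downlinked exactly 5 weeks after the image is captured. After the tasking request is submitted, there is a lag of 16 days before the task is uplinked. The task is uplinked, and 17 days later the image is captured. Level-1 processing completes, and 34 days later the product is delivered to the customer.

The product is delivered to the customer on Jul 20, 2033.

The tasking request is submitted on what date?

The product is delivered to the customer: Jul 20, 2033.
Level-1 processing completes: Jul 20, 2033 − 34 days = Jun 16, 2033.
The raw data is downlinked: Jun 16, 2033 − 6 weeks = May 5, 2033.
The image is captured: May 5, 2033 − 5 weeks = Mar 31, 2033.
The task is uplinked: Mar 31, 2033 − 17 days = Mar 14, 2033.
The tasking request is submitted: Mar 14, 2033 − 16 days = Feb 26, 2033.

Feb 26, 2033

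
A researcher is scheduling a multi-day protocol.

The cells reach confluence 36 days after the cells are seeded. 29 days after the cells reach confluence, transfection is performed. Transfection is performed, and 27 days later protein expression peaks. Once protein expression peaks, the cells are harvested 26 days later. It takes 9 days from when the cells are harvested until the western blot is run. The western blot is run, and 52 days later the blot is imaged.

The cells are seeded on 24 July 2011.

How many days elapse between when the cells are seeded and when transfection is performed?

Causal path: the cells are seeded → the cells reach confluence → transfection is performed.
Total delay along the path: 36 + 29 = 65 days.

65 days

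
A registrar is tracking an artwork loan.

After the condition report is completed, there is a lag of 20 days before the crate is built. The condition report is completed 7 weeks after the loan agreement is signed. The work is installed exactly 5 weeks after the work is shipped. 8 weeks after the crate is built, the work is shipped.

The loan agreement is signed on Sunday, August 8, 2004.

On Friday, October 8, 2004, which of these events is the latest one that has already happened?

The condition report is completed

The loan agreement is signed: Aug 8, 2004.
The condition report is completed: Aug 8, 2004 + 7 weeks = Sep 26, 2004.
The crate is built: Sep 26, 2004 + 20 days = Oct 16, 2004.
The work is shipped: Oct 16, 2004 + 8 weeks = Dec 11, 2004.
The work is installed: Dec 11, 2004 + 5 weeks = Jan 15, 2005.
Oct 8, 2004 falls between when the condition report is completed (Sep 26, 2004) and when the crate is built (Oct 16, 2004).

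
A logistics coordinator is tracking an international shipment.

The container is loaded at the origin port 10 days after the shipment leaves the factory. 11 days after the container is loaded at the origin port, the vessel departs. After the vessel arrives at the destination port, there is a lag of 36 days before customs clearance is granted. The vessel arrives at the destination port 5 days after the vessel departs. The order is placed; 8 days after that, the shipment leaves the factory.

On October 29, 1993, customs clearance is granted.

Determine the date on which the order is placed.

August 20, 1993

Customs clearance is granted: Oct 29, 1993.
The vessel arrives at the destination port: Oct 29, 1993 − 36 days = Sep 23, 1993.
The vessel departs: Sep 23, 1993 − 5 days = Sep 18, 1993.
The container is loaded at the origin port: Sep 18, 1993 − 11 days = Sep 7, 1993.
The shipment leaves the factory: Sep 7, 1993 − 10 days = Aug 28, 1993.
The order is placed: Aug 28, 1993 − 8 days = Aug 20, 1993.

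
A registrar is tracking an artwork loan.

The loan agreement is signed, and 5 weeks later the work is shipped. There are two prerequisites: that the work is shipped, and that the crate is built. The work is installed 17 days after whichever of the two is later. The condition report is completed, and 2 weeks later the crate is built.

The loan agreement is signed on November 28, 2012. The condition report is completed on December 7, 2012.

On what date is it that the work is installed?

January 19, 2013

The loan agreement is signed: Nov 28, 2012.
The work is shipped: Nov 28, 2012 + 5 weeks = Jan 2, 2013.
The condition report is completed: Dec 7, 2012.
The crate is built: Dec 7, 2012 + 2 weeks = Dec 21, 2012.
Both prerequisites met — the work is shipped (Jan 2, 2013), the crate is built (Dec 21, 2012); the later is Jan 2, 2013.
The work is installed: Jan 2, 2013 + 17 days = Jan 19, 2013.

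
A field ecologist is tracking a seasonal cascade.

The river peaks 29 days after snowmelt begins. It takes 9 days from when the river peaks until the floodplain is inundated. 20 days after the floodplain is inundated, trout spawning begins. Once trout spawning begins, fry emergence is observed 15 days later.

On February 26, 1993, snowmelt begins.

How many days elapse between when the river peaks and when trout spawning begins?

29 days

Causal path: the river peaks → the floodplain is inundated → trout spawning begins.
Total delay along the path: 9 + 20 = 29 days.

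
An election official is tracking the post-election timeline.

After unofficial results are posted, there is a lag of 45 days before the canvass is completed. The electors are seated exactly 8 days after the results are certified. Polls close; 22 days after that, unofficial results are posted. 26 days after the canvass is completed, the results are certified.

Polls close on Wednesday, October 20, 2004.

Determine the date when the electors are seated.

Polls close: Oct 20, 2004.
Unofficial results are posted: Oct 20, 2004 + 22 days = Nov 11, 2004.
The canvass is completed: Nov 11, 2004 + 45 days = Dec 26, 2004.
The results are certified: Dec 26, 2004 + 26 days = Jan 21, 2005.
The electors are seated: Jan 21, 2005 + 8 days = Jan 29, 2005.

Saturday, January 29, 2005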